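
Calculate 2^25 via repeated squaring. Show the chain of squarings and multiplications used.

Computing 2^25 by squaring (build up from 2^1; each line after the first costs one multiplication):

2^1 = 2
2^2 = (2^1)^2 = 2^2 = 4
2^3 = 2 * 2^2 = 2 * 4 = 8
2^6 = (2^3)^2 = 8^2 = 64
2^12 = (2^6)^2 = 64^2 = 4096
2^24 = (2^12)^2 = 4096^2 = 16777216
2^25 = 2 * 2^24 = 2 * 16777216 = 33554432

Result: 33554432
Multiplications needed: 6 (6 lines after 2^1)

2^25 = 33554432. Using exponentiation by squaring, this requires 6 multiplications. The key idea: if the exponent is even, square the half-power; if odd, multiply by the base once.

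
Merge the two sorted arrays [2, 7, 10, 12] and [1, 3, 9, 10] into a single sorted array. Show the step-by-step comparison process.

Merging process:

Compare 2 vs 1: take 1 from right. Merged: [1]
Compare 2 vs 3: take 2 from left. Merged: [1, 2]
Compare 7 vs 3: take 3 from right. Merged: [1, 2, 3]
Compare 7 vs 9: take 7 from left. Merged: [1, 2, 3, 7]
Compare 10 vs 9: take 9 from right. Merged: [1, 2, 3, 7, 9]
Compare 10 vs 10: take 10 from left. Merged: [1, 2, 3, 7, 9, 10]
Compare 12 vs 10: take 10 from right. Merged: [1, 2, 3, 7, 9, 10, 10]
Append remaining from left: [12]. Merged: [1, 2, 3, 7, 9, 10, 10, 12]

Final merged array: [1, 2, 3, 7, 9, 10, 10, 12]
Total comparisons: 7

The merged array is [1, 2, 3, 7, 9, 10, 10, 12], requiring 7 comparisons. The merge step runs in O(n) time where n is the total number of elements.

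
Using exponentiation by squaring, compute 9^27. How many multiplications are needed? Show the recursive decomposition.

Computing 9^27 by squaring (build up from 9^1; each line after the first costs one multiplication):

9^1 = 9
9^2 = (9^1)^2 = 9^2 = 81
9^3 = 9 * 9^2 = 9 * 81 = 729
9^6 = (9^3)^2 = 729^2 = 531441
9^12 = (9^6)^2 = 531441^2 = 282429536481
9^13 = 9 * 9^12 = 9 * 282429536481 = 2541865828329
9^26 = (9^13)^2 = 2541865828329^2 = 6461081889226673298932241
9^27 = 9 * 9^26 = 9 * 6461081889226673298932241 = 58149737003040059690390169

Result: 58149737003040059690390169
Multiplications needed: 7 (7 lines after 9^1)

9^27 = 58149737003040059690390169. Using exponentiation by squaring, this requires 7 multiplications. The key idea: if the exponent is even, square the half-power; if odd, multiply by the base once.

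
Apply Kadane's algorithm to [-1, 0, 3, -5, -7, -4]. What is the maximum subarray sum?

Using Kadane's algorithm on [-1, 0, 3, -5, -7, -4]:

Scanning through the array:
Position 1 (value 0): max_ending_here = 0, max_so_far = 0
Position 2 (value 3): max_ending_here = 3, max_so_far = 3
Position 3 (value -5): max_ending_here = -2, max_so_far = 3
Position 4 (value -7): max_ending_here = -7, max_so_far = 3
Position 5 (value -4): max_ending_here = -4, max_so_far = 3

Maximum subarray: [0, 3]
Maximum sum: 3

The maximum subarray is [0, 3] with sum 3. This subarray runs from index 1 to index 2.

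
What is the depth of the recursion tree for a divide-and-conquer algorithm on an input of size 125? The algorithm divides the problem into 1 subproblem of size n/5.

For divide and conquer with division factor 5:

Problem sizes at each level:
Level 0: 125
Level 1: 25
Level 2: 5
Level 3: 1

The root is level 0 and the size-1 base case is level 3 (the tree spans levels 0 through 3, i.e. 4 levels counting the root), so the depth is the number of divisions: log_5(125) = 3

The recursion tree depth is log_5(125) = 3. At each level, the problem size is divided by 5, so it takes 3 divisions to reduce to a base case of size 1. The algorithm makes 1 recursive call at each level.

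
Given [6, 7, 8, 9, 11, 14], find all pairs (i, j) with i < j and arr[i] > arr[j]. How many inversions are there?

Finding inversions in [6, 7, 8, 9, 11, 14]:


Total inversions: 0

The array has 0 inversions. It is already sorted.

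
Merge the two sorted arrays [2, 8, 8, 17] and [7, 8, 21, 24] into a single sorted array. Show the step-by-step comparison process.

Merging process:

Compare 2 vs 7: take 2 from left. Merged: [2]
Compare 8 vs 7: take 7 from right. Merged: [2, 7]
Compare 8 vs 8: take 8 from left. Merged: [2, 7, 8]
Compare 8 vs 8: take 8 from left. Merged: [2, 7, 8, 8]
Compare 17 vs 8: take 8 from right. Merged: [2, 7, 8, 8, 8]
Compare 17 vs 21: take 17 from left. Merged: [2, 7, 8, 8, 8, 17]
Append remaining from right: [21, 24]. Merged: [2, 7, 8, 8, 8, 17, 21, 24]

Final merged array: [2, 7, 8, 8, 8, 17, 21, 24]
Total comparisons: 6

The merged array is [2, 7, 8, 8, 8, 17, 21, 24], requiring 6 comparisons. The merge step runs in O(n) time where n is the total number of elements.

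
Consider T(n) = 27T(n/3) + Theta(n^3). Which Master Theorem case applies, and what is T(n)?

Master Theorem for T(n) = 27T(n/3) + O(n^3):

a = 27, b = 3, c = 3
log_b(a) = log_3(27) = 3.0000

Case 2: c = 3 = log_3(27) = 3.0000
T(n) = O(n^3 log n) = O(n^3 log n)

For T(n) = 27T(n/3) + O(n^3): log_3(27) = 3.0000. This is Case 2 of the Master Theorem (c = log_b(a), equal work at all levels), giving O(n^3 log n).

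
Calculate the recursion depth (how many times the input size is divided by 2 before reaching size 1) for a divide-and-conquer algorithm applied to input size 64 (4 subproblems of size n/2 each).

For divide and conquer with division factor 2:

Problem sizes at each level:
Level 0: 64
Level 1: 32
Level 2: 16
Level 3: 8
Level 4: 4
Level 5: 2
Level 6: 1

The root is level 0 and the size-1 base case is level 6 (the tree spans levels 0 through 6, i.e. 7 levels counting the root), so the depth is the number of divisions: log_2(64) = 6

The recursion tree depth is log_2(64) = 6. At each level, the problem size is divided by 2, so it takes 6 divisions to reduce to a base case of size 1. The algorithm makes 4 recursive calls at each level.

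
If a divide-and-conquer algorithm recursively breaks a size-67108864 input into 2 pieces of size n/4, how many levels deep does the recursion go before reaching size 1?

For divide and conquer with division factor 4:

Problem sizes at each level:
Level 0: 67108864
Level 1: 16777216
Level 2: 4194304
Level 3: 1048576
Level 4: 262144
Level 5: 65536
Level 6: 16384
Level 7: 4096
Level 8: 1024
Level 9: 256
Level 10: 64
Level 11: 16
Level 12: 4
Level 13: 1

The root is level 0 and the size-1 base case is level 13 (the tree spans levels 0 through 13, i.e. 14 levels counting the root), so the depth is the number of divisions: log_4(67108864) = 13

The recursion tree depth is log_4(67108864) = 13. At each level, the problem size is divided by 4, so it takes 13 divisions to reduce to a base case of size 1. The algorithm makes 2 recursive calls at each level.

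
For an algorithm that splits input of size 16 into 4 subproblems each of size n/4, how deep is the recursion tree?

For divide and conquer with division factor 4:

Problem sizes at each level:
Level 0: 16
Level 1: 4
Level 2: 1

The root is level 0 and the size-1 base case is level 2 (the tree spans levels 0 through 2, i.e. 3 levels counting the root), so the depth is the number of divisions: log_4(16) = 2

The recursion tree depth is log_4(16) = 2. At each level, the problem size is divided by 4, so it takes 2 divisions to reduce to a base case of size 1. The algorithm makes 4 recursive calls at each level.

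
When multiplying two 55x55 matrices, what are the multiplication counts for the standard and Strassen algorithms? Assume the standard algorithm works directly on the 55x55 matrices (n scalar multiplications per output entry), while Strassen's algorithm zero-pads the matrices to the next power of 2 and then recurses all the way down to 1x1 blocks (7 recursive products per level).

Matrix multiplication for 55x55 matrices:

Strassen's algorithm requires power-of-2 dimensions. Pad 55x55 to 64x64 (next power of 2).

Standard algorithm: 55^3 = 166375 multiplications
Strassen's algorithm: 7^(log2(64)) = 7^6 = 117649 multiplications
Savings: 166375 - 117649 = 48726 multiplications

Standard: 166375 multiplications (55^3). Strassen: 117649 multiplications (7^6, after padding to 64x64). Strassen reduces 8 recursive multiplications to 7 at each level.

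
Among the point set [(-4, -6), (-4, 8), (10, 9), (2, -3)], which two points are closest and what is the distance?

Computing all pairwise distances among 4 points:

d((-4, -6), (-4, 8)) = 14.0
d((-4, -6), (10, 9)) = 20.5183
d((-4, -6), (2, -3)) = 6.7082 <-- minimum
d((-4, 8), (10, 9)) = 14.0357
d((-4, 8), (2, -3)) = 12.53
d((10, 9), (2, -3)) = 14.4222

Closest pair: (-4, -6) and (2, -3) with distance 6.7082

The closest pair is (-4, -6) and (2, -3) with Euclidean distance 6.7082. For 4 points, brute-force pairwise comparison is shown above. For large n, the divide-and-conquer algorithm (sort by x, recurse on halves, check the dividing strip) achieves O(n log n).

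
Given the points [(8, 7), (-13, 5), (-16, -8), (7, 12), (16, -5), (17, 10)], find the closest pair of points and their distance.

Computing all pairwise distances among 6 points:

d((8, 7), (-13, 5)) = 21.095
d((8, 7), (-16, -8)) = 28.3019
d((8, 7), (7, 12)) = 5.099 <-- minimum
d((8, 7), (16, -5)) = 14.4222
d((8, 7), (17, 10)) = 9.4868
d((-13, 5), (-16, -8)) = 13.3417
d((-13, 5), (7, 12)) = 21.1896
d((-13, 5), (16, -5)) = 30.6757
d((-13, 5), (17, 10)) = 30.4138
d((-16, -8), (7, 12)) = 30.4795
d((-16, -8), (16, -5)) = 32.1403
d((-16, -8), (17, 10)) = 37.5899
d((7, 12), (16, -5)) = 19.2354
d((7, 12), (17, 10)) = 10.198
d((16, -5), (17, 10)) = 15.0333

Closest pair: (8, 7) and (7, 12) with distance 5.099

The closest pair is (8, 7) and (7, 12) with Euclidean distance 5.099. For 6 points, brute-force pairwise comparison is shown above. For large n, the divide-and-conquer algorithm (sort by x, recurse on halves, check the dividing strip) achieves O(n log n).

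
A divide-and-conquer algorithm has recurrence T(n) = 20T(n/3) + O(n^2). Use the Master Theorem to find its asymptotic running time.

Master Theorem for T(n) = 20T(n/3) + O(n^2):

a = 20, b = 3, c = 2
log_b(a) = log_3(20) = 2.7268

Case 1: c = 2 < log_3(20) = 2.7268
T(n) = O(n^(log_3 20))

For T(n) = 20T(n/3) + O(n^2): log_3(20) = 2.7268. This is Case 1 of the Master Theorem (c < log_b(a), work dominated by leaves), giving O(n^(log_3 20)).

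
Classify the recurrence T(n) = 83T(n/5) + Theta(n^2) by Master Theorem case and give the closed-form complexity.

Master Theorem for T(n) = 83T(n/5) + O(n^2):

a = 83, b = 5, c = 2
log_b(a) = log_5(83) = 2.7456

Case 1: c = 2 < log_5(83) = 2.7456
T(n) = O(n^(log_5 83))

For T(n) = 83T(n/5) + O(n^2): log_5(83) = 2.7456. This is Case 1 of the Master Theorem (c < log_b(a), work dominated by leaves), giving O(n^(log_5 83)).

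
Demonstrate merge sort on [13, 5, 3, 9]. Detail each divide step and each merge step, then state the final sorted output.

Merge sort trace:

Split: [13, 5, 3, 9] -> [13, 5] and [3, 9]
  Split: [13, 5] -> [13] and [5]
  Merge: [13] + [5] -> [5, 13]
  Split: [3, 9] -> [3] and [9]
  Merge: [3] + [9] -> [3, 9]
Merge: [5, 13] + [3, 9] -> [3, 5, 9, 13]

Final sorted array: [3, 5, 9, 13]

The merge sort proceeds by recursively splitting the array and merging sorted halves.
After all merges, the sorted array is [3, 5, 9, 13].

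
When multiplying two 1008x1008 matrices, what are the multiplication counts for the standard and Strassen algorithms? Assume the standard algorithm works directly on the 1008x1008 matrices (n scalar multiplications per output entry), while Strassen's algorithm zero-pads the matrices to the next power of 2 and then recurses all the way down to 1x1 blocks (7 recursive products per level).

Matrix multiplication for 1008x1008 matrices:

Strassen's algorithm requires power-of-2 dimensions. Pad 1008x1008 to 1024x1024 (next power of 2).

Standard algorithm: 1008^3 = 1024192512 multiplications
Strassen's algorithm: 7^(log2(1024)) = 7^10 = 282475249 multiplications
Savings: 1024192512 - 282475249 = 741717263 multiplications

Standard: 1024192512 multiplications (1008^3). Strassen: 282475249 multiplications (7^10, after padding to 1024x1024). Strassen reduces 8 recursive multiplications to 7 at each level.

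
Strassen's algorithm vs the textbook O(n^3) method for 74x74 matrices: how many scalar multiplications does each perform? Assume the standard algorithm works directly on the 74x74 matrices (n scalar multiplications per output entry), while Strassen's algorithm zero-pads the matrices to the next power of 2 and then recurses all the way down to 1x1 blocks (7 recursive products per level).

Matrix multiplication for 74x74 matrices:

Strassen's algorithm requires power-of-2 dimensions. Pad 74x74 to 128x128 (next power of 2).

Standard algorithm: 74^3 = 405224 multiplications
Strassen's algorithm: 7^(log2(128)) = 7^7 = 823543 multiplications
Difference: 405224 - 823543 = -418319 (Strassen uses MORE here due to padding overhead — for small or just-over-power-of-2 n, padding can outweigh the per-level savings)

Standard: 405224 multiplications (74^3). Strassen: 823543 multiplications (7^7, after padding to 128x128). Strassen reduces 8 recursive multiplications to 7 at each level.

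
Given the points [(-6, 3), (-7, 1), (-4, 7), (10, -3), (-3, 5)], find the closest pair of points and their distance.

Computing all pairwise distances among 5 points:

d((-6, 3), (-7, 1)) = 2.2361 <-- minimum
d((-6, 3), (-4, 7)) = 4.4721
d((-6, 3), (10, -3)) = 17.088
d((-6, 3), (-3, 5)) = 3.6056
d((-7, 1), (-4, 7)) = 6.7082
d((-7, 1), (10, -3)) = 17.4642
d((-7, 1), (-3, 5)) = 5.6569
d((-4, 7), (10, -3)) = 17.2047
d((-4, 7), (-3, 5)) = 2.2361 <-- minimum
d((10, -3), (-3, 5)) = 15.2643

Minimum distance: 2.2361 (tie among 2 pairs: (-6, 3) and (-7, 1); (-4, 7) and (-3, 5))

The minimum Euclidean distance is 2.2361. There is a tie: 2 pairs achieve this minimum — (-6, 3) and (-7, 1); (-4, 7) and (-3, 5). Any of these is a valid closest pair. For 5 points, brute-force pairwise comparison is shown above. For large n, the divide-and-conquer algorithm (sort by x, recurse on halves, check the dividing strip) achieves O(n log n).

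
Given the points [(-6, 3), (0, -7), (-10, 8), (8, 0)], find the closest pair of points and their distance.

Computing all pairwise distances among 4 points:

d((-6, 3), (0, -7)) = 11.6619
d((-6, 3), (-10, 8)) = 6.4031 <-- minimum
d((-6, 3), (8, 0)) = 14.3178
d((0, -7), (-10, 8)) = 18.0278
d((0, -7), (8, 0)) = 10.6301
d((-10, 8), (8, 0)) = 19.6977

Closest pair: (-6, 3) and (-10, 8) with distance 6.4031

The closest pair is (-6, 3) and (-10, 8) with Euclidean distance 6.4031. For 4 points, brute-force pairwise comparison is shown above. For large n, the divide-and-conquer algorithm (sort by x, recurse on halves, check the dividing strip) achieves O(n log n).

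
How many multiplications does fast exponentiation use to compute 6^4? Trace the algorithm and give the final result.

Computing 6^4 by squaring (build up from 6^1; each line after the first costs one multiplication):

6^1 = 6
6^2 = (6^1)^2 = 6^2 = 36
6^4 = (6^2)^2 = 36^2 = 1296

Result: 1296
Multiplications needed: 2 (2 lines after 6^1)

6^4 = 1296. Using exponentiation by squaring, this requires 2 multiplications. The key idea: if the exponent is even, square the half-power; if odd, multiply by the base once.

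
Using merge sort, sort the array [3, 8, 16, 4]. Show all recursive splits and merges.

Merge sort trace:

Split: [3, 8, 16, 4] -> [3, 8] and [16, 4]
  Split: [3, 8] -> [3] and [8]
  Merge: [3] + [8] -> [3, 8]
  Split: [16, 4] -> [16] and [4]
  Merge: [16] + [4] -> [4, 16]
Merge: [3, 8] + [4, 16] -> [3, 4, 8, 16]

Final sorted array: [3, 4, 8, 16]

The merge sort proceeds by recursively splitting the array and merging sorted halves.
After all merges, the sorted array is [3, 4, 8, 16].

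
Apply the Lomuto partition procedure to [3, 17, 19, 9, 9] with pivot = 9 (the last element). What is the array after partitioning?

Lomuto partition with pivot = 9:

Initial array: [3, 17, 19, 9, 9]

arr[0]=3 <= 9: swap with position 0, array becomes [3, 17, 19, 9, 9]
arr[1]=17 > 9: no swap
arr[2]=19 > 9: no swap
arr[3]=9 <= 9: swap with position 1, array becomes [3, 9, 19, 17, 9]

Place pivot at position 2: [3, 9, 9, 17, 19]
Pivot position: 2

After partitioning with pivot 9, the array becomes [3, 9, 9, 17, 19]. The pivot is placed at index 2. All elements to the left of the pivot are <= 9, and all elements to the right are > 9.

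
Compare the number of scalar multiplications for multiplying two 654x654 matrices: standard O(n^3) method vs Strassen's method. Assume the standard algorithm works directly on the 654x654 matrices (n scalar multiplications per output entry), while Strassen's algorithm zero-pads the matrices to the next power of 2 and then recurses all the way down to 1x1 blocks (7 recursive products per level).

Matrix multiplication for 654x654 matrices:

Strassen's algorithm requires power-of-2 dimensions. Pad 654x654 to 1024x1024 (next power of 2).

Standard algorithm: 654^3 = 279726264 multiplications
Strassen's algorithm: 7^(log2(1024)) = 7^10 = 282475249 multiplications
Difference: 279726264 - 282475249 = -2748985 (Strassen uses MORE here due to padding overhead — for small or just-over-power-of-2 n, padding can outweigh the per-level savings)

Standard: 279726264 multiplications (654^3). Strassen: 282475249 multiplications (7^10, after padding to 1024x1024). Strassen reduces 8 recursive multiplications to 7 at each level.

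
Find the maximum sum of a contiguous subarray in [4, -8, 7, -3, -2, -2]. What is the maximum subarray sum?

Using Kadane's algorithm on [4, -8, 7, -3, -2, -2]:

Scanning through the array:
Position 1 (value -8): max_ending_here = -4, max_so_far = 4
Position 2 (value 7): max_ending_here = 7, max_so_far = 7
Position 3 (value -3): max_ending_here = 4, max_so_far = 7
Position 4 (value -2): max_ending_here = 2, max_so_far = 7
Position 5 (value -2): max_ending_here = 0, max_so_far = 7

Maximum subarray: [7]
Maximum sum: 7

The maximum subarray is [7] with sum 7. This subarray runs from index 2 to index 2.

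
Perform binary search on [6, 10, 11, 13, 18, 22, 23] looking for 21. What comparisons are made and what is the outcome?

Binary search for 21 in [6, 10, 11, 13, 18, 22, 23]:

lo=0, hi=6, mid=3, arr[mid]=13 -> 13 < 21, search right half
lo=4, hi=6, mid=5, arr[mid]=22 -> 22 > 21, search left half
lo=4, hi=4, mid=4, arr[mid]=18 -> 18 < 21, search right half
lo=5 > hi=4, target 21 not found

Binary search determines that 21 is not in the array after 3 comparisons. The search space was exhausted without finding the target.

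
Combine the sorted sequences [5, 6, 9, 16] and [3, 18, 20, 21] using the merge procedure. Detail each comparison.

Merging process:

Compare 5 vs 3: take 3 from right. Merged: [3]
Compare 5 vs 18: take 5 from left. Merged: [3, 5]
Compare 6 vs 18: take 6 from left. Merged: [3, 5, 6]
Compare 9 vs 18: take 9 from left. Merged: [3, 5, 6, 9]
Compare 16 vs 18: take 16 from left. Merged: [3, 5, 6, 9, 16]
Append remaining from right: [18, 20, 21]. Merged: [3, 5, 6, 9, 16, 18, 20, 21]

Final merged array: [3, 5, 6, 9, 16, 18, 20, 21]
Total comparisons: 5

The merged array is [3, 5, 6, 9, 16, 18, 20, 21], requiring 5 comparisons. The merge step runs in O(n) time where n is the total number of elements.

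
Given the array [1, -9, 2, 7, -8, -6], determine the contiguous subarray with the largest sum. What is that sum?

Using Kadane's algorithm on [1, -9, 2, 7, -8, -6]:

Scanning through the array:
Position 1 (value -9): max_ending_here = -8, max_so_far = 1
Position 2 (value 2): max_ending_here = 2, max_so_far = 2
Position 3 (value 7): max_ending_here = 9, max_so_far = 9
Position 4 (value -8): max_ending_here = 1, max_so_far = 9
Position 5 (value -6): max_ending_here = -5, max_so_far = 9

Maximum subarray: [2, 7]
Maximum sum: 9

The maximum subarray is [2, 7] with sum 9. This subarray runs from index 2 to index 3.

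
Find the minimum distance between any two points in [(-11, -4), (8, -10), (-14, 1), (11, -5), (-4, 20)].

Computing all pairwise distances among 5 points:

d((-11, -4), (8, -10)) = 19.9249
d((-11, -4), (-14, 1)) = 5.831 <-- minimum
d((-11, -4), (11, -5)) = 22.0227
d((-11, -4), (-4, 20)) = 25.0
d((8, -10), (-14, 1)) = 24.5967
d((8, -10), (11, -5)) = 5.831 <-- minimum
d((8, -10), (-4, 20)) = 32.311
d((-14, 1), (11, -5)) = 25.7099
d((-14, 1), (-4, 20)) = 21.4709
d((11, -5), (-4, 20)) = 29.1548

Minimum distance: 5.831 (tie among 2 pairs: (-11, -4) and (-14, 1); (8, -10) and (11, -5))

The minimum Euclidean distance is 5.831. There is a tie: 2 pairs achieve this minimum — (-11, -4) and (-14, 1); (8, -10) and (11, -5). Any of these is a valid closest pair. For 5 points, brute-force pairwise comparison is shown above. For large n, the divide-and-conquer algorithm (sort by x, recurse on halves, check the dividing strip) achieves O(n log n).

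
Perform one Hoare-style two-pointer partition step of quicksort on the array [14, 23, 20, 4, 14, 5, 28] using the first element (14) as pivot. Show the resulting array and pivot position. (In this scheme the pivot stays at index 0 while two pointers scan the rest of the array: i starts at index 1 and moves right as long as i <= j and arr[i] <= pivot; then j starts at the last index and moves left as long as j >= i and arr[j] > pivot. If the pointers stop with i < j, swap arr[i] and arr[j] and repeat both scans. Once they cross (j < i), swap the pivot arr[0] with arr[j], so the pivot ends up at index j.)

Hoare-style two-pointer partition with pivot = 14:

Initial array: [14, 23, 20, 4, 14, 5, 28]

Pointers start at i = 1, j = 6.
i stops at index 1 (arr[1]=23 > 14), j stops at index 5 (arr[5]=5 <= 14): swap arr[1] and arr[5], array becomes [14, 5, 20, 4, 14, 23, 28]
i stops at index 2 (arr[2]=20 > 14), j stops at index 4 (arr[4]=14 <= 14): swap arr[2] and arr[4], array becomes [14, 5, 14, 4, 20, 23, 28]
i ends at 4, j ends at 3: the pointers have crossed (j < i), so scanning stops.

Swap pivot arr[0] with arr[3] to place pivot at position 3: [4, 5, 14, 14, 20, 23, 28]
Pivot position: 3

After partitioning with pivot 14, the array becomes [4, 5, 14, 14, 20, 23, 28]. The pivot is placed at index 3. All elements to the left of the pivot are <= 14, and all elements to the right are > 14.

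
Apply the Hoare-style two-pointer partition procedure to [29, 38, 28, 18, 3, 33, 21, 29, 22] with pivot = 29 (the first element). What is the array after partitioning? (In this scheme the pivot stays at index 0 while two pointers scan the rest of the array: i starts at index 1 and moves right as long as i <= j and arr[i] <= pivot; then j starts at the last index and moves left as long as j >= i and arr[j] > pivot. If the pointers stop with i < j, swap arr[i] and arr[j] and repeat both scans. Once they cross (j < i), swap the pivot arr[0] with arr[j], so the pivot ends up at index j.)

Hoare-style two-pointer partition with pivot = 29:

Initial array: [29, 38, 28, 18, 3, 33, 21, 29, 22]

Pointers start at i = 1, j = 8.
i stops at index 1 (arr[1]=38 > 29), j stops at index 8 (arr[8]=22 <= 29): swap arr[1] and arr[8], array becomes [29, 22, 28, 18, 3, 33, 21, 29, 38]
i stops at index 5 (arr[5]=33 > 29), j stops at index 7 (arr[7]=29 <= 29): swap arr[5] and arr[7], array becomes [29, 22, 28, 18, 3, 29, 21, 33, 38]
i ends at 7, j ends at 6: the pointers have crossed (j < i), so scanning stops.

Swap pivot arr[0] with arr[6] to place pivot at position 6: [21, 22, 28, 18, 3, 29, 29, 33, 38]
Pivot position: 6

After partitioning with pivot 29, the array becomes [21, 22, 28, 18, 3, 29, 29, 33, 38]. The pivot is placed at index 6. All elements to the left of the pivot are <= 29, and all elements to the right are > 29.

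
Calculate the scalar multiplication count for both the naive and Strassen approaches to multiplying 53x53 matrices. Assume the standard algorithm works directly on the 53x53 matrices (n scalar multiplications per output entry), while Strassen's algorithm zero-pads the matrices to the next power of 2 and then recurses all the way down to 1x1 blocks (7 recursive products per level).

Matrix multiplication for 53x53 matrices:

Strassen's algorithm requires power-of-2 dimensions. Pad 53x53 to 64x64 (next power of 2).

Standard algorithm: 53^3 = 148877 multiplications
Strassen's algorithm: 7^(log2(64)) = 7^6 = 117649 multiplications
Savings: 148877 - 117649 = 31228 multiplications

Standard: 148877 multiplications (53^3). Strassen: 117649 multiplications (7^6, after padding to 64x64). Strassen reduces 8 recursive multiplications to 7 at each level.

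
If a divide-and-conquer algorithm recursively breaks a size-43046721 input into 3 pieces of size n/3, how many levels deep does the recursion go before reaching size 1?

For divide and conquer with division factor 3:

Problem sizes at each level:
Level 0: 43046721
Level 1: 14348907
Level 2: 4782969
Level 3: 1594323
Level 4: 531441
Level 5: 177147
Level 6: 59049
Level 7: 19683
Level 8: 6561
Level 9: 2187
Level 10: 729
Level 11: 243
Level 12: 81
Level 13: 27
Level 14: 9
Level 15: 3
Level 16: 1

The root is level 0 and the size-1 base case is level 16 (the tree spans levels 0 through 16, i.e. 17 levels counting the root), so the depth is the number of divisions: log_3(43046721) = 16

The recursion tree depth is log_3(43046721) = 16. At each level, the problem size is divided by 3, so it takes 16 divisions to reduce to a base case of size 1. The algorithm makes 3 recursive calls at each level.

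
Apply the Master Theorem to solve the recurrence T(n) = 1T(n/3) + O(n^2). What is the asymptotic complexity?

Master Theorem for T(n) = 1T(n/3) + O(n^2):

a = 1, b = 3, c = 2
log_b(a) = log_3(1) = 0.0000

Case 3: c = 2 > log_3(1) = 0.0000
T(n) = O(n^2) = O(n^2)

For T(n) = 1T(n/3) + O(n^2): log_3(1) = 0.0000. This is Case 3 of the Master Theorem (c > log_b(a), work dominated by root), giving O(n^2).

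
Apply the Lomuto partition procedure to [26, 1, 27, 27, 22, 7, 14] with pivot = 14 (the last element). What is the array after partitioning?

Lomuto partition with pivot = 14:

Initial array: [26, 1, 27, 27, 22, 7, 14]

arr[0]=26 > 14: no swap
arr[1]=1 <= 14: swap with position 0, array becomes [1, 26, 27, 27, 22, 7, 14]
arr[2]=27 > 14: no swap
arr[3]=27 > 14: no swap
arr[4]=22 > 14: no swap
arr[5]=7 <= 14: swap with position 1, array becomes [1, 7, 27, 27, 22, 26, 14]

Place pivot at position 2: [1, 7, 14, 27, 22, 26, 27]
Pivot position: 2

After partitioning with pivot 14, the array becomes [1, 7, 14, 27, 22, 26, 27]. The pivot is placed at index 2. All elements to the left of the pivot are <= 14, and all elements to the right are > 14.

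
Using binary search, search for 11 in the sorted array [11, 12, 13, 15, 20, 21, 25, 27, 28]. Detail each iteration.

Binary search for 11 in [11, 12, 13, 15, 20, 21, 25, 27, 28]:

lo=0, hi=8, mid=4, arr[mid]=20 -> 20 > 11, search left half
lo=0, hi=3, mid=1, arr[mid]=12 -> 12 > 11, search left half
lo=0, hi=0, mid=0, arr[mid]=11 -> Found target at index 0!

Binary search finds 11 at index 0 after 3 comparisons. The search repeatedly halves the search space by comparing with the middle element.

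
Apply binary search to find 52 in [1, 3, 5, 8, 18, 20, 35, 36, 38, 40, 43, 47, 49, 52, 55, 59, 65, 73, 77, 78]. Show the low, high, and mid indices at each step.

Binary search for 52 in [1, 3, 5, 8, 18, 20, 35, 36, 38, 40, 43, 47, 49, 52, 55, 59, 65, 73, 77, 78]:

lo=0, hi=19, mid=9, arr[mid]=40 -> 40 < 52, search right half
lo=10, hi=19, mid=14, arr[mid]=55 -> 55 > 52, search left half
lo=10, hi=13, mid=11, arr[mid]=47 -> 47 < 52, search right half
lo=12, hi=13, mid=12, arr[mid]=49 -> 49 < 52, search right half
lo=13, hi=13, mid=13, arr[mid]=52 -> Found target at index 13!

Binary search finds 52 at index 13 after 5 comparisons. The search repeatedly halves the search space by comparing with the middle element.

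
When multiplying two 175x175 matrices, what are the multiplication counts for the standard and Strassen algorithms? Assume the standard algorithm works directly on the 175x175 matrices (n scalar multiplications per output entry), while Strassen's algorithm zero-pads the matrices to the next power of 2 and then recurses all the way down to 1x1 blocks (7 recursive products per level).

Matrix multiplication for 175x175 matrices:

Strassen's algorithm requires power-of-2 dimensions. Pad 175x175 to 256x256 (next power of 2).

Standard algorithm: 175^3 = 5359375 multiplications
Strassen's algorithm: 7^(log2(256)) = 7^8 = 5764801 multiplications
Difference: 5359375 - 5764801 = -405426 (Strassen uses MORE here due to padding overhead — for small or just-over-power-of-2 n, padding can outweigh the per-level savings)

Standard: 5359375 multiplications (175^3). Strassen: 5764801 multiplications (7^8, after padding to 256x256). Strassen reduces 8 recursive multiplications to 7 at each level.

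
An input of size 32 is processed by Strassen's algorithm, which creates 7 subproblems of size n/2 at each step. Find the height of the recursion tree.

For divide and conquer with division factor 2:

Problem sizes at each level:
Level 0: 32
Level 1: 16
Level 2: 8
Level 3: 4
Level 4: 2
Level 5: 1

The root is level 0 and the size-1 base case is level 5 (the tree spans levels 0 through 5, i.e. 6 levels counting the root), so the depth is the number of divisions: log_2(32) = 5

The recursion tree depth is log_2(32) = 5. At each level, the problem size is divided by 2, so it takes 5 divisions to reduce to a base case of size 1. The algorithm makes 7 recursive calls at each level.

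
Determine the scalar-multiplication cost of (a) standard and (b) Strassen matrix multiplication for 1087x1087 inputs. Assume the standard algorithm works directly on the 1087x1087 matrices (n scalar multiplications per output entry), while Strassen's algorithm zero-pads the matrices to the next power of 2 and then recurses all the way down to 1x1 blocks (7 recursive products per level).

Matrix multiplication for 1087x1087 matrices:

Strassen's algorithm requires power-of-2 dimensions. Pad 1087x1087 to 2048x2048 (next power of 2).

Standard algorithm: 1087^3 = 1284365503 multiplications
Strassen's algorithm: 7^(log2(2048)) = 7^11 = 1977326743 multiplications
Difference: 1284365503 - 1977326743 = -692961240 (Strassen uses MORE here due to padding overhead — for small or just-over-power-of-2 n, padding can outweigh the per-level savings)

Standard: 1284365503 multiplications (1087^3). Strassen: 1977326743 multiplications (7^11, after padding to 2048x2048). Strassen reduces 8 recursive multiplications to 7 at each level.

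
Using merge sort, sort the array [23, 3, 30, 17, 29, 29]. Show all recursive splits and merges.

Merge sort trace:

Split: [23, 3, 30, 17, 29, 29] -> [23, 3, 30] and [17, 29, 29]
  Split: [23, 3, 30] -> [23] and [3, 30]
    Split: [3, 30] -> [3] and [30]
    Merge: [3] + [30] -> [3, 30]
  Merge: [23] + [3, 30] -> [3, 23, 30]
  Split: [17, 29, 29] -> [17] and [29, 29]
    Split: [29, 29] -> [29] and [29]
    Merge: [29] + [29] -> [29, 29]
  Merge: [17] + [29, 29] -> [17, 29, 29]
Merge: [3, 23, 30] + [17, 29, 29] -> [3, 17, 23, 29, 29, 30]

Final sorted array: [3, 17, 23, 29, 29, 30]

The merge sort proceeds by recursively splitting the array and merging sorted halves.
After all merges, the sorted array is [3, 17, 23, 29, 29, 30].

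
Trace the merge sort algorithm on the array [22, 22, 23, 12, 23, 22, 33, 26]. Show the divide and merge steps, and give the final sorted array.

Merge sort trace:

Split: [22, 22, 23, 12, 23, 22, 33, 26] -> [22, 22, 23, 12] and [23, 22, 33, 26]
  Split: [22, 22, 23, 12] -> [22, 22] and [23, 12]
    Split: [22, 22] -> [22] and [22]
    Merge: [22] + [22] -> [22, 22]
    Split: [23, 12] -> [23] and [12]
    Merge: [23] + [12] -> [12, 23]
  Merge: [22, 22] + [12, 23] -> [12, 22, 22, 23]
  Split: [23, 22, 33, 26] -> [23, 22] and [33, 26]
    Split: [23, 22] -> [23] and [22]
    Merge: [23] + [22] -> [22, 23]
    Split: [33, 26] -> [33] and [26]
    Merge: [33] + [26] -> [26, 33]
  Merge: [22, 23] + [26, 33] -> [22, 23, 26, 33]
Merge: [12, 22, 22, 23] + [22, 23, 26, 33] -> [12, 22, 22, 22, 23, 23, 26, 33]

Final sorted array: [12, 22, 22, 22, 23, 23, 26, 33]

The merge sort proceeds by recursively splitting the array and merging sorted halves.
After all merges, the sorted array is [12, 22, 22, 22, 23, 23, 26, 33].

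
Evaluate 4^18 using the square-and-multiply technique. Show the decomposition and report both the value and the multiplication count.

Computing 4^18 by squaring (build up from 4^1; each line after the first costs one multiplication):

4^1 = 4
4^2 = (4^1)^2 = 4^2 = 16
4^4 = (4^2)^2 = 16^2 = 256
4^8 = (4^4)^2 = 256^2 = 65536
4^9 = 4 * 4^8 = 4 * 65536 = 262144
4^18 = (4^9)^2 = 262144^2 = 68719476736

Result: 68719476736
Multiplications needed: 5 (5 lines after 4^1)

4^18 = 68719476736. Using exponentiation by squaring, this requires 5 multiplications. The key idea: if the exponent is even, square the half-power; if odd, multiply by the base once.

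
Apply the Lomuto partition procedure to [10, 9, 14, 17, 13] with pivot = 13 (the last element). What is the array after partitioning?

Lomuto partition with pivot = 13:

Initial array: [10, 9, 14, 17, 13]

arr[0]=10 <= 13: swap with position 0, array becomes [10, 9, 14, 17, 13]
arr[1]=9 <= 13: swap with position 1, array becomes [10, 9, 14, 17, 13]
arr[2]=14 > 13: no swap
arr[3]=17 > 13: no swap

Place pivot at position 2: [10, 9, 13, 17, 14]
Pivot position: 2

After partitioning with pivot 13, the array becomes [10, 9, 13, 17, 14]. The pivot is placed at index 2. All elements to the left of the pivot are <= 13, and all elements to the right are > 13.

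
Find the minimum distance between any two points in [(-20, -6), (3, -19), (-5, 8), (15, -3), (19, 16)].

Computing all pairwise distances among 5 points:

d((-20, -6), (3, -19)) = 26.4197
d((-20, -6), (-5, 8)) = 20.5183
d((-20, -6), (15, -3)) = 35.1283
d((-20, -6), (19, 16)) = 44.7772
d((3, -19), (-5, 8)) = 28.1603
d((3, -19), (15, -3)) = 20.0
d((3, -19), (19, 16)) = 38.4838
d((-5, 8), (15, -3)) = 22.8254
d((-5, 8), (19, 16)) = 25.2982
d((15, -3), (19, 16)) = 19.4165 <-- minimum

Closest pair: (15, -3) and (19, 16) with distance 19.4165

The closest pair is (15, -3) and (19, 16) with Euclidean distance 19.4165. For 5 points, brute-force pairwise comparison is shown above. For large n, the divide-and-conquer algorithm (sort by x, recurse on halves, check the dividing strip) achieves O(n log n).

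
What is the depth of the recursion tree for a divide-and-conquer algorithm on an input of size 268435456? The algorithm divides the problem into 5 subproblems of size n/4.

For divide and conquer with division factor 4:

Problem sizes at each level:
Level 0: 268435456
Level 1: 67108864
Level 2: 16777216
Level 3: 4194304
Level 4: 1048576
Level 5: 262144
Level 6: 65536
Level 7: 16384
Level 8: 4096
Level 9: 1024
Level 10: 256
Level 11: 64
Level 12: 16
Level 13: 4
Level 14: 1

The root is level 0 and the size-1 base case is level 14 (the tree spans levels 0 through 14, i.e. 15 levels counting the root), so the depth is the number of divisions: log_4(268435456) = 14

The recursion tree depth is log_4(268435456) = 14. At each level, the problem size is divided by 4, so it takes 14 divisions to reduce to a base case of size 1. The algorithm makes 5 recursive calls at each level.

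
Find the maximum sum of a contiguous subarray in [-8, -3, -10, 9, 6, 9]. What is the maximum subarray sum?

Using Kadane's algorithm on [-8, -3, -10, 9, 6, 9]:

Scanning through the array:
Position 1 (value -3): max_ending_here = -3, max_so_far = -3
Position 2 (value -10): max_ending_here = -10, max_so_far = -3
Position 3 (value 9): max_ending_here = 9, max_so_far = 9
Position 4 (value 6): max_ending_here = 15, max_so_far = 15
Position 5 (value 9): max_ending_here = 24, max_so_far = 24

Maximum subarray: [9, 6, 9]
Maximum sum: 24

The maximum subarray is [9, 6, 9] with sum 24. This subarray runs from index 3 to index 5.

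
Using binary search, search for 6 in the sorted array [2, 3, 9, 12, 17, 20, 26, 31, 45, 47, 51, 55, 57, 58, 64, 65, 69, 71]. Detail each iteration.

Binary search for 6 in [2, 3, 9, 12, 17, 20, 26, 31, 45, 47, 51, 55, 57, 58, 64, 65, 69, 71]:

lo=0, hi=17, mid=8, arr[mid]=45 -> 45 > 6, search left half
lo=0, hi=7, mid=3, arr[mid]=12 -> 12 > 6, search left half
lo=0, hi=2, mid=1, arr[mid]=3 -> 3 < 6, search right half
lo=2, hi=2, mid=2, arr[mid]=9 -> 9 > 6, search left half
lo=2 > hi=1, target 6 not found

Binary search determines that 6 is not in the array after 4 comparisons. The search space was exhausted without finding the target.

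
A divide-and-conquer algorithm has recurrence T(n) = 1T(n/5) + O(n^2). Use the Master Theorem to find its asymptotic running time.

Master Theorem for T(n) = 1T(n/5) + O(n^2):

a = 1, b = 5, c = 2
log_b(a) = log_5(1) = 0.0000

Case 3: c = 2 > log_5(1) = 0.0000
T(n) = O(n^2) = O(n^2)

For T(n) = 1T(n/5) + O(n^2): log_5(1) = 0.0000. This is Case 3 of the Master Theorem (c > log_b(a), work dominated by root), giving O(n^2).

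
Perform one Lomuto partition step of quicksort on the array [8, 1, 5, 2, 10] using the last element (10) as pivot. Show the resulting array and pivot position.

Lomuto partition with pivot = 10:

Initial array: [8, 1, 5, 2, 10]

arr[0]=8 <= 10: swap with position 0, array becomes [8, 1, 5, 2, 10]
arr[1]=1 <= 10: swap with position 1, array becomes [8, 1, 5, 2, 10]
arr[2]=5 <= 10: swap with position 2, array becomes [8, 1, 5, 2, 10]
arr[3]=2 <= 10: swap with position 3, array becomes [8, 1, 5, 2, 10]

Place pivot at position 4: [8, 1, 5, 2, 10]
Pivot position: 4

After partitioning with pivot 10, the array becomes [8, 1, 5, 2, 10]. The pivot is placed at index 4. All elements to the left of the pivot are <= 10, and all elements to the right are > 10.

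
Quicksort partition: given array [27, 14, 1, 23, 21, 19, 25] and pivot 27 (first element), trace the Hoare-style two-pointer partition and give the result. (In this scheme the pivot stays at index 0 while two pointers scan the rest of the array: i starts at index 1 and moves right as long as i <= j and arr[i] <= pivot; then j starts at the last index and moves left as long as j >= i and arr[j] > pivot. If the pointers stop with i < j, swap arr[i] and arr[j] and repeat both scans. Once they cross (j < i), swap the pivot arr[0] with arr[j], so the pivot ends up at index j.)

Hoare-style two-pointer partition with pivot = 27:

Initial array: [27, 14, 1, 23, 21, 19, 25]

Pointers start at i = 1, j = 6.
i ends at 7, j ends at 6: the pointers have crossed (j < i), so scanning stops.

Swap pivot arr[0] with arr[6] to place pivot at position 6: [25, 14, 1, 23, 21, 19, 27]
Pivot position: 6

After partitioning with pivot 27, the array becomes [25, 14, 1, 23, 21, 19, 27]. The pivot is placed at index 6. All elements to the left of the pivot are <= 27, and all elements to the right are > 27.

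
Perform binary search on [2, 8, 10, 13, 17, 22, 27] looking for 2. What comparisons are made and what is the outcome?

Binary search for 2 in [2, 8, 10, 13, 17, 22, 27]:

lo=0, hi=6, mid=3, arr[mid]=13 -> 13 > 2, search left half
lo=0, hi=2, mid=1, arr[mid]=8 -> 8 > 2, search left half
lo=0, hi=0, mid=0, arr[mid]=2 -> Found target at index 0!

Binary search finds 2 at index 0 after 3 comparisons. The search repeatedly halves the search space by comparing with the middle element.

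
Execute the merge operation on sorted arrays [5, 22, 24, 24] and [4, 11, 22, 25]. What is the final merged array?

Merging process:

Compare 5 vs 4: take 4 from right. Merged: [4]
Compare 5 vs 11: take 5 from left. Merged: [4, 5]
Compare 22 vs 11: take 11 from right. Merged: [4, 5, 11]
Compare 22 vs 22: take 22 from left. Merged: [4, 5, 11, 22]
Compare 24 vs 22: take 22 from right. Merged: [4, 5, 11, 22, 22]
Compare 24 vs 25: take 24 from left. Merged: [4, 5, 11, 22, 22, 24]
Compare 24 vs 25: take 24 from left. Merged: [4, 5, 11, 22, 22, 24, 24]
Append remaining from right: [25]. Merged: [4, 5, 11, 22, 22, 24, 24, 25]

Final merged array: [4, 5, 11, 22, 22, 24, 24, 25]
Total comparisons: 7

The merged array is [4, 5, 11, 22, 22, 24, 24, 25], requiring 7 comparisons. The merge step runs in O(n) time where n is the total number of elements.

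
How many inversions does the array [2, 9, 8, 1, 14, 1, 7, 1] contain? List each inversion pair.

Finding inversions in [2, 9, 8, 1, 14, 1, 7, 1]:

(0, 3): arr[0]=2 > arr[3]=1
(0, 5): arr[0]=2 > arr[5]=1
(0, 7): arr[0]=2 > arr[7]=1
(1, 2): arr[1]=9 > arr[2]=8
(1, 3): arr[1]=9 > arr[3]=1
(1, 5): arr[1]=9 > arr[5]=1
(1, 6): arr[1]=9 > arr[6]=7
(1, 7): arr[1]=9 > arr[7]=1
(2, 3): arr[2]=8 > arr[3]=1
(2, 5): arr[2]=8 > arr[5]=1
(2, 6): arr[2]=8 > arr[6]=7
(2, 7): arr[2]=8 > arr[7]=1
(4, 5): arr[4]=14 > arr[5]=1
(4, 6): arr[4]=14 > arr[6]=7
(4, 7): arr[4]=14 > arr[7]=1
(6, 7): arr[6]=7 > arr[7]=1

Total inversions: 16

The array has 16 inversion(s): (0,3), (0,5), (0,7), (1,2), (1,3), (1,5), (1,6), (1,7), (2,3), (2,5), (2,6), (2,7), (4,5), (4,6), (4,7), (6,7). Each pair (i,j) satisfies i < j and arr[i] > arr[j].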